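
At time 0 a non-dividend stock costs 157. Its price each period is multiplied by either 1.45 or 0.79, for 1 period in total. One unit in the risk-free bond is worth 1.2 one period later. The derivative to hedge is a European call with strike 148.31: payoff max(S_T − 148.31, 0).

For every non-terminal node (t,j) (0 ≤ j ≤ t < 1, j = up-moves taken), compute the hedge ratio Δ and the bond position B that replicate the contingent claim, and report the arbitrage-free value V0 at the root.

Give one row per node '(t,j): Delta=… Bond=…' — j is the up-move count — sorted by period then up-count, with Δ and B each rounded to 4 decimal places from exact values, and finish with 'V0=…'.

(0,0): Delta=0.7657 Bond=-79.1396
V0=41.0725

Risk-neutral probability p* = (R−d)/(u−d) = (1.2−0.79)/(1.45−0.79) = 0.6212.
Payoff layer (t=1): V(1,0)=0.0000, V(1,1)=79.3400
(0,0): S=157.0000. Δ = (V_up−V_dn)/(S_up−S_dn) = (79.3400−0.0000)/(227.6500−124.0300) = 0.7657. V = [p*·79.3400 + (1−p*)·0.0000]/1.2 = 41.0725. B = V − Δ·S = -79.1396.
The time-0 hedge costs 41.0725, which is the no-arbitrage price.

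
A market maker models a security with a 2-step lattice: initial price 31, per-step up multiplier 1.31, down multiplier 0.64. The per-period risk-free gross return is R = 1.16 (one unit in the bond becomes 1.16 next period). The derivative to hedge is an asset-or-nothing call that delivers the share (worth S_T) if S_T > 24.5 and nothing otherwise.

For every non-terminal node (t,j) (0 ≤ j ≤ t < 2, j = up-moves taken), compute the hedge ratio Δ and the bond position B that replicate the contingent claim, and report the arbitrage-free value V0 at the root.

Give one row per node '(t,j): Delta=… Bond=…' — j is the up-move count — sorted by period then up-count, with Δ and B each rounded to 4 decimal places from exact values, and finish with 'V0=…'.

(0,0): Delta=1.1180 Bond=-4.1307
(1,0): Delta=1.9552 Bond=-21.4023
(1,1): Delta=1.0000 Bond=0.0000
V0=30.5270

Risk-neutral probability p* = (R−d)/(u−d) = (1.16−0.64)/(1.31−0.64) = 0.7761.
At expiry t=2: V(2,0)=0.0000, V(2,1)=25.9904, V(2,2)=53.1991
(1,0): S=19.8400. Δ = (V_up−V_dn)/(S_up−S_dn) = (25.9904−0.0000)/(25.9904−12.6976) = 1.9552. V = [p*·25.9904 + (1−p*)·0.0000]/1.16 = 17.3894. B = V − Δ·S = -21.4023.
(1,1): S=40.6100. Δ = (V_up−V_dn)/(S_up−S_dn) = (53.1991−25.9904)/(53.1991−25.9904) = 1.0000. V = [p*·53.1991 + (1−p*)·25.9904]/1.16 = 40.6100. B = V − Δ·S = 0.0000.
(0,0): S=31.0000. Δ = (V_up−V_dn)/(S_up−S_dn) = (40.6100−17.3894)/(40.6100−19.8400) = 1.1180. V = [p*·40.6100 + (1−p*)·17.3894]/1.16 = 30.5270. B = V − Δ·S = -4.1307.
The time-0 hedge costs 30.5270, which is the no-arbitrage price.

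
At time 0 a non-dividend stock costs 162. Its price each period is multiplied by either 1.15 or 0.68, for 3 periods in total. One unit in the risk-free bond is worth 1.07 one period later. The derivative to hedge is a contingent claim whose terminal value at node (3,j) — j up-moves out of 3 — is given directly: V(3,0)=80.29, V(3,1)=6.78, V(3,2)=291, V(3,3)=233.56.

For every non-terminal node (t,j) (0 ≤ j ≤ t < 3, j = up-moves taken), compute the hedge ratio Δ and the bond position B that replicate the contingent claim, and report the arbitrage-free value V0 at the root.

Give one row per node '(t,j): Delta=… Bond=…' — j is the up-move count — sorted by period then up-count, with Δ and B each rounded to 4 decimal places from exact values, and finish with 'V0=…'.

(0,0): Delta=0.4429 Bond=121.4259
(1,0): Delta=4.0313 Bond=-265.3709
(1,1): Delta=0.0076 Bond=211.0122
(2,0): Delta=-2.0879 Bond=174.4345
(2,1): Delta=4.7735 Bond=-377.9738
(2,2): Delta=-0.5704 Bond=349.6305
V0=193.1720

Since d<R<u, set p* = (R−d)/(u−d) = 0.8298; price each node as the discounted p*-expectation of its children.
Terminal values V(3,·): V(3,0)=80.2900, V(3,1)=6.7800, V(3,2)=291.0000, V(3,3)=233.5600
Node (2,0) S=74.9088: V=(p*·6.7800+(1−p*)·80.2900)/1.07=18.0302; Δ=(6.7800−80.2900)/(86.1451−50.9380)=-2.0879; B=V−Δ·S=174.4345
Node (2,1) S=126.6840: V=(p*·291.0000+(1−p*)·6.7800)/1.07=226.7497; Δ=(291.0000−6.7800)/(145.6866−86.1451)=4.7735; B=V−Δ·S=-377.9738
Node (2,2) S=214.2450: V=(p*·233.5600+(1−p*)·291.0000)/1.07=227.4178; Δ=(233.5600−291.0000)/(246.3817−145.6866)=-0.5704; B=V−Δ·S=349.6305
Node (1,0) S=110.1600: V=(p*·226.7497+(1−p*)·18.0302)/1.07=178.7130; Δ=(226.7497−18.0302)/(126.6840−74.9088)=4.0313; B=V−Δ·S=-265.3709
Node (1,1) S=186.3000: V=(p*·227.4178+(1−p*)·226.7497)/1.07=212.4337; Δ=(227.4178−226.7497)/(214.2450−126.6840)=0.0076; B=V−Δ·S=211.0122
Node (0,0) S=162.0000: V=(p*·212.4337+(1−p*)·178.7130)/1.07=193.1720; Δ=(212.4337−178.7130)/(186.3000−110.1600)=0.4429; B=V−Δ·S=121.4259
Root portfolio cost Δ·162+B reproduces V0=193.1720.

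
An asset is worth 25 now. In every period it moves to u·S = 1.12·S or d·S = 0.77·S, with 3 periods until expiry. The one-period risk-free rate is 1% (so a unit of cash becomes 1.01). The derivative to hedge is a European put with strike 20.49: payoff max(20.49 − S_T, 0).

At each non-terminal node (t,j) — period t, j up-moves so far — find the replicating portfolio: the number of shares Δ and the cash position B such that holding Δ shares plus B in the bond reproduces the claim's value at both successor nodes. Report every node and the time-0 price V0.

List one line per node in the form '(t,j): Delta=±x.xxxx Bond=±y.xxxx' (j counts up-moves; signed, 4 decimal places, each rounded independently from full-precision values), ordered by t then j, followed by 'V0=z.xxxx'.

(0,0): Delta=-0.2452 Bond=7.1703
(1,0): Delta=-0.6315 Bond=14.6778
(1,1): Delta=-0.1235 Bond=3.8340
(2,0): Delta=-1.0000 Bond=20.2871
(2,1): Delta=-0.5153 Bond=12.3210
(2,2): Delta=0.0000 Bond=0.0000
V0=1.0404

The replicating-portfolio and risk-neutral prices coincide; use p* = (1.01−0.77)/(1.12−0.77) = 0.6857 for the latter.
Terminal payoffs: V(3,0)=9.0767, V(3,1)=3.8888, V(3,2)=0.0000, V(3,3)=0.0000
  t=2,j=0: stock 14.8225 → up 16.6012 (V=3.8888), down 11.4133 (V=9.0767). Price 5.4646; hedge Δ=-1.0000, bond B=20.2871.
  t=2,j=1: stock 21.5600 → up 24.1472 (V=0.0000), down 16.6012 (V=3.8888). Price 1.2101; hedge Δ=-0.5153, bond B=12.3210.
  t=2,j=2: stock 31.3600 → up 35.1232 (V=0.0000), down 24.1472 (V=0.0000). Price 0.0000; hedge Δ=0.0000, bond B=0.0000.
  t=1,j=0: stock 19.2500 → up 21.5600 (V=1.2101), down 14.8225 (V=5.4646). Price 2.5220; hedge Δ=-0.6315, bond B=14.6778.
  t=1,j=1: stock 28.0000 → up 31.3600 (V=0.0000), down 21.5600 (V=1.2101). Price 0.3765; hedge Δ=-0.1235, bond B=3.8340.
  t=0,j=0: stock 25.0000 → up 28.0000 (V=0.3765), down 19.2500 (V=2.5220). Price 1.0404; hedge Δ=-0.2452, bond B=7.1703.
The time-0 hedge costs 1.0404, which is the no-arbitrage price.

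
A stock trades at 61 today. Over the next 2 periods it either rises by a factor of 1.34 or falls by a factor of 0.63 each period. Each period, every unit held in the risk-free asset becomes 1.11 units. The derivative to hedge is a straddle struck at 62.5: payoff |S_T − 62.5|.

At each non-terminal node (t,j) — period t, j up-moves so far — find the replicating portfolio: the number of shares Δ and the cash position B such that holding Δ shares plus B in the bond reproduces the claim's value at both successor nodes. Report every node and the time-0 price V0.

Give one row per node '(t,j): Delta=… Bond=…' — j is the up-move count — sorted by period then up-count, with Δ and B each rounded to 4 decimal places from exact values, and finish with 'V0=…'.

(0,0): Delta=0.3228 Bond=4.9292
(1,0): Delta=-1.0000 Bond=56.3063
(1,1): Delta=0.6208 Bond=-18.8870
V0=24.6195

Since d<R<u, set p* = (R−d)/(u−d) = 0.6761; price each node as the discounted p*-expectation of its children.
Terminal values V(2,·): V(2,0)=38.2891, V(2,1)=11.0038, V(2,2)=47.0316
Node (1,0) S=38.4300: V=(p*·11.0038+(1−p*)·38.2891)/1.11=17.8763; Δ=(11.0038−38.2891)/(51.4962−24.2109)=-1.0000; B=V−Δ·S=56.3063
Node (1,1) S=81.7400: V=(p*·47.0316+(1−p*)·11.0038)/1.11=31.8564; Δ=(47.0316−11.0038)/(109.5316−51.4962)=0.6208; B=V−Δ·S=-18.8870
Node (0,0) S=61.0000: V=(p*·31.8564+(1−p*)·17.8763)/1.11=24.6195; Δ=(31.8564−17.8763)/(81.7400−38.4300)=0.3228; B=V−Δ·S=4.9292
Check: Δ(0,0)·S0 + B(0,0) = 24.6195 = V0.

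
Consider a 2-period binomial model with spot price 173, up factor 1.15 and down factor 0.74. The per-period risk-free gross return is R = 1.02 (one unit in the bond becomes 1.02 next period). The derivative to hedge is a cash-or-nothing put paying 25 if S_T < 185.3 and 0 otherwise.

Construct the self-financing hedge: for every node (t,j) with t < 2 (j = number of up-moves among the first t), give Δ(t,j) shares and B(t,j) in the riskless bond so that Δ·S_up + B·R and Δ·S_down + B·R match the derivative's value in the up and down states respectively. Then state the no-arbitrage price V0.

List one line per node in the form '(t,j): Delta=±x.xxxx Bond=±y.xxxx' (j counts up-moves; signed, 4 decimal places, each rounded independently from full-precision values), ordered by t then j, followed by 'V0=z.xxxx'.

(0,0): Delta=-0.2360 Bond=53.6476
(1,0): Delta=0.0000 Bond=24.5098
(1,1): Delta=-0.3065 Bond=68.7470
V0=12.8223

No-arbitrage ⇒ martingale measure with p* = (R−d)/(u−d) = 0.6829.
Payoff layer (t=2): V(2,0)=25.0000, V(2,1)=25.0000, V(2,2)=0.0000
Node (1,0) S=128.0200: V=(p*·25.0000+(1−p*)·25.0000)/1.02=24.5098; Δ=(25.0000−25.0000)/(147.2230−94.7348)=0.0000; B=V−Δ·S=24.5098
Node (1,1) S=198.9500: V=(p*·0.0000+(1−p*)·25.0000)/1.02=7.7714; Δ=(0.0000−25.0000)/(228.7925−147.2230)=-0.3065; B=V−Δ·S=68.7470
Node (0,0) S=173.0000: V=(p*·7.7714+(1−p*)·24.5098)/1.02=12.8223; Δ=(7.7714−24.5098)/(198.9500−128.0200)=-0.2360; B=V−Δ·S=53.6476
Each (Δ,B) replicates both successor values, so the strategy is self-financing and V0 is arbitrage-free.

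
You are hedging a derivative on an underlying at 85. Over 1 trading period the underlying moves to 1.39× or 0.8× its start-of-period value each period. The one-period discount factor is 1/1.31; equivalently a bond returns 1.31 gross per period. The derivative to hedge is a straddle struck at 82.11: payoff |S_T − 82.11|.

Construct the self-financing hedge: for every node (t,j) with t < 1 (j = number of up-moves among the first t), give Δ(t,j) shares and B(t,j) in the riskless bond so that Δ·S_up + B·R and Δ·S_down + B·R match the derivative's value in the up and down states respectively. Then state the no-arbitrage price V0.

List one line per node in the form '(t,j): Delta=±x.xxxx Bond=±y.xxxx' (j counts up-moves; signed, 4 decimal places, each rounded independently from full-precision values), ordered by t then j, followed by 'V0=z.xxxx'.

Risk-neutral probability p* = (R−d)/(u−d) = (1.31−0.8)/(1.39−0.8) = 0.8644.
Payoff layer (t=1): V(1,0)=14.1100, V(1,1)=36.0400
(0,0): S=85.0000. Δ = (V_up−V_dn)/(S_up−S_dn) = (36.0400−14.1100)/(118.1500−68.0000) = 0.4373. V = [p*·36.0400 + (1−p*)·14.1100]/1.31 = 25.2416. B = V − Δ·S = -11.9279.
Root portfolio cost Δ·85+B reproduces V0=25.2416.

(0,0): Delta=0.4373 Bond=-11.9279
V0=25.2416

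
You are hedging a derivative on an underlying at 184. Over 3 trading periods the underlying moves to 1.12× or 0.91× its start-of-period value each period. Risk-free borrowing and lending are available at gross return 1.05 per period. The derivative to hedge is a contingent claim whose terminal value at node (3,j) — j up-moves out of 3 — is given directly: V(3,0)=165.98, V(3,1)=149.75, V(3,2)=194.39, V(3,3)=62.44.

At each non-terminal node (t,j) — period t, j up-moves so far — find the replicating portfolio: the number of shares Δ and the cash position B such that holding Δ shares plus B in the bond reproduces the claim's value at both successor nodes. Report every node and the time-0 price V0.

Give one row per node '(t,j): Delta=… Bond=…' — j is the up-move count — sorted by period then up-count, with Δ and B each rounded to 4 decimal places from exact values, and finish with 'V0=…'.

(0,0): Delta=-0.9532 Bond=300.0629
(1,0): Delta=0.6595 Bond=45.0280
(1,1): Delta=-1.6084 Bond=450.0852
(2,0): Delta=-0.5072 Bond=225.0571
(2,1): Delta=1.1335 Bond=-41.6095
(2,2): Delta=-2.7223 Bond=729.6889
V0=124.6703

Since d<R<u, set p* = (R−d)/(u−d) = 0.6667; price each node as the discounted p*-expectation of its children.
Terminal payoffs: V(3,0)=165.9800, V(3,1)=149.7500, V(3,2)=194.3900, V(3,3)=62.4400
(2,0): S=152.3704. Δ = (V_up−V_dn)/(S_up−S_dn) = (149.7500−165.9800)/(170.6548−138.6571) = -0.5072. V = [p*·149.7500 + (1−p*)·165.9800]/1.05 = 147.7714. B = V − Δ·S = 225.0571.
(2,1): S=187.5328. Δ = (V_up−V_dn)/(S_up−S_dn) = (194.3900−149.7500)/(210.0367−170.6548) = 1.1335. V = [p*·194.3900 + (1−p*)·149.7500]/1.05 = 170.9619. B = V − Δ·S = -41.6095.
(2,2): S=230.8096. Δ = (V_up−V_dn)/(S_up−S_dn) = (62.4400−194.3900)/(258.5068−210.0367) = -2.7223. V = [p*·62.4400 + (1−p*)·194.3900]/1.05 = 101.3556. B = V − Δ·S = 729.6889.
(1,0): S=167.4400. Δ = (V_up−V_dn)/(S_up−S_dn) = (170.9619−147.7714)/(187.5328−152.3704) = 0.6595. V = [p*·170.9619 + (1−p*)·147.7714]/1.05 = 155.4588. B = V − Δ·S = 45.0280.
(1,1): S=206.0800. Δ = (V_up−V_dn)/(S_up−S_dn) = (101.3556−170.9619)/(230.8096−187.5328) = -1.6084. V = [p*·101.3556 + (1−p*)·170.9619]/1.05 = 118.6264. B = V − Δ·S = 450.0852.
(0,0): S=184.0000. Δ = (V_up−V_dn)/(S_up−S_dn) = (118.6264−155.4588)/(206.0800−167.4400) = -0.9532. V = [p*·118.6264 + (1−p*)·155.4588]/1.05 = 124.6703. B = V − Δ·S = 300.0629.
Each (Δ,B) replicates both successor values, so the strategy is self-financing and V0 is arbitrage-free.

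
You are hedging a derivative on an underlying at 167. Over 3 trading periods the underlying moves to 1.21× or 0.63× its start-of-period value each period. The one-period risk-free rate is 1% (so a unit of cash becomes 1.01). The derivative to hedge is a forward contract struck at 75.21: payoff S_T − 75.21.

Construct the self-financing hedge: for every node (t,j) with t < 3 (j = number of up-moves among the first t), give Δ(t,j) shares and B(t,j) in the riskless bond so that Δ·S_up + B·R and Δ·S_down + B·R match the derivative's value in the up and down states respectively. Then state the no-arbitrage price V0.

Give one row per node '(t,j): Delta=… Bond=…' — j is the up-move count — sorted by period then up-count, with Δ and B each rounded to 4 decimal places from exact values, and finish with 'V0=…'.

No-arbitrage ⇒ martingale measure with p* = (R−d)/(u−d) = 0.6552.
Payoff layer (t=3): V(3,0)=-33.4522, V(3,1)=4.9916, V(3,2)=78.8280, V(3,3)=220.6407
Node (2,0) S=66.2823: V=(p*·4.9916+(1−p*)·-33.4522)/1.01=-8.1830; Δ=(4.9916−-33.4522)/(80.2016−41.7578)=1.0000; B=V−Δ·S=-74.4653
Node (2,1) S=127.3041: V=(p*·78.8280+(1−p*)·4.9916)/1.01=52.8388; Δ=(78.8280−4.9916)/(154.0380−80.2016)=1.0000; B=V−Δ·S=-74.4653
Node (2,2) S=244.5047: V=(p*·220.6407+(1−p*)·78.8280)/1.01=170.0394; Δ=(220.6407−78.8280)/(295.8507−154.0380)=1.0000; B=V−Δ·S=-74.4653
Node (1,0) S=105.2100: V=(p*·52.8388+(1−p*)·-8.1830)/1.01=31.4819; Δ=(52.8388−-8.1830)/(127.3041−66.2823)=1.0000; B=V−Δ·S=-73.7281
Node (1,1) S=202.0700: V=(p*·170.0394+(1−p*)·52.8388)/1.01=128.3419; Δ=(170.0394−52.8388)/(244.5047−127.3041)=1.0000; B=V−Δ·S=-73.7281
Node (0,0) S=167.0000: V=(p*·128.3419+(1−p*)·31.4819)/1.01=94.0019; Δ=(128.3419−31.4819)/(202.0700−105.2100)=1.0000; B=V−Δ·S=-72.9981
Root portfolio cost Δ·167+B reproduces V0=94.0019.

(0,0): Delta=1.0000 Bond=-72.9981
(1,0): Delta=1.0000 Bond=-73.7281
(1,1): Delta=1.0000 Bond=-73.7281
(2,0): Delta=1.0000 Bond=-74.4653
(2,1): Delta=1.0000 Bond=-74.4653
(2,2): Delta=1.0000 Bond=-74.4653
V0=94.0019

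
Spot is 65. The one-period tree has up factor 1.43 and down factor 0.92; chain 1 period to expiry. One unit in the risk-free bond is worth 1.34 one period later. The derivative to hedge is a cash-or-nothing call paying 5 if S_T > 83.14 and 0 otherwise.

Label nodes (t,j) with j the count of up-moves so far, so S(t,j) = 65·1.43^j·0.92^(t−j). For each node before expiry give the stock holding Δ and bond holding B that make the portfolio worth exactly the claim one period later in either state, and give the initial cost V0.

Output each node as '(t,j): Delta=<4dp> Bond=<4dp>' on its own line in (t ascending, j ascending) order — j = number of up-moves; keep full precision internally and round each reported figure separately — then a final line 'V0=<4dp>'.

Since d<R<u, set p* = (R−d)/(u−d) = 0.8235; price each node as the discounted p*-expectation of its children.
Terminal values V(1,·): V(1,0)=0.0000, V(1,1)=5.0000
(0,0): S=65.0000. Δ = (V_up−V_dn)/(S_up−S_dn) = (5.0000−0.0000)/(92.9500−59.8000) = 0.1508. V = [p*·5.0000 + (1−p*)·0.0000]/1.34 = 3.0729. B = V − Δ·S = -6.7311.
Check: Δ(0,0)·S0 + B(0,0) = 3.0729 = V0.

(0,0): Delta=0.1508 Bond=-6.7311
V0=3.0729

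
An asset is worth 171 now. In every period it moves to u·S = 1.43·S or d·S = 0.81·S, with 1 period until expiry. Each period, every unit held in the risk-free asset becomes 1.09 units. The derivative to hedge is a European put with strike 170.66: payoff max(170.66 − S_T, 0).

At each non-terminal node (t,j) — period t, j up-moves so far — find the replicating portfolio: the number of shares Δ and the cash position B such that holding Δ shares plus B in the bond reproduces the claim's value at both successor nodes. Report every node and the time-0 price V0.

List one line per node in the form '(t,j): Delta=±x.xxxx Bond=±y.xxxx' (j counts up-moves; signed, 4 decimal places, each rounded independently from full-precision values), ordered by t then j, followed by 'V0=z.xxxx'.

Risk-neutral probability p* = (R−d)/(u−d) = (1.09−0.81)/(1.43−0.81) = 0.4516.
Payoff layer (t=1): V(1,0)=32.1500, V(1,1)=0.0000
(0,0): S=171.0000. Δ = (V_up−V_dn)/(S_up−S_dn) = (0.0000−32.1500)/(244.5300−138.5100) = -0.3032. V = [p*·0.0000 + (1−p*)·32.1500]/1.09 = 16.1749. B = V − Δ·S = 68.0297.
Self-financing check: at every node Δ·S+B equals the discounted successor values.

(0,0): Delta=-0.3032 Bond=68.0297
V0=16.1749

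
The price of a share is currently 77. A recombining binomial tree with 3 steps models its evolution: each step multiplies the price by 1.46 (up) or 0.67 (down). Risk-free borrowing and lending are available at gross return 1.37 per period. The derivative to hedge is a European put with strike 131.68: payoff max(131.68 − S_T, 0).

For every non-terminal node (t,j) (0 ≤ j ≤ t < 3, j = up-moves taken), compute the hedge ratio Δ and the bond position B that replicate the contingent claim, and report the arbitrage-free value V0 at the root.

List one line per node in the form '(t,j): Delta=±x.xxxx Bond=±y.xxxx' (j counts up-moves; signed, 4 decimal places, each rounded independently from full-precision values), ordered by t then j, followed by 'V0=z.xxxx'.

(0,0): Delta=-0.2576 Bond=23.2548
(1,0): Delta=-1.0000 Bond=70.1582
(1,1): Delta=-0.2138 Bond=26.9349
(2,0): Delta=-1.0000 Bond=96.1168
(2,1): Delta=-1.0000 Bond=96.1168
(2,2): Delta=-0.1674 Bond=29.2874
V0=3.4177

Since d<R<u, set p* = (R−d)/(u−d) = 0.8861; price each node as the discounted p*-expectation of its children.
At expiry t=3: V(3,0)=108.5212, V(3,1)=81.2147, V(3,2)=21.7108, V(3,3)=0.0000
  t=2,j=0: stock 34.5653 → up 50.4653 (V=81.2147), down 23.1588 (V=108.5212). Price 61.5515; hedge Δ=-1.0000, bond B=96.1168.
  t=2,j=1: stock 75.3214 → up 109.9692 (V=21.7108), down 50.4653 (V=81.2147). Price 20.7954; hedge Δ=-1.0000, bond B=96.1168.
  t=2,j=2: stock 164.1332 → up 239.6345 (V=0.0000), down 109.9692 (V=21.7108). Price 1.8054; hedge Δ=-0.1674, bond B=29.2874.
  t=1,j=0: stock 51.5900 → up 75.3214 (V=20.7954), down 34.5653 (V=61.5515). Price 18.5682; hedge Δ=-1.0000, bond B=70.1582.
  t=1,j=1: stock 112.4200 → up 164.1332 (V=1.8054), down 75.3214 (V=20.7954). Price 2.8969; hedge Δ=-0.2138, bond B=26.9349.
  t=0,j=0: stock 77.0000 → up 112.4200 (V=2.8969), down 51.5900 (V=18.5682). Price 3.4177; hedge Δ=-0.2576, bond B=23.2548.
Self-financing check: at every node Δ·S+B equals the discounted successor values.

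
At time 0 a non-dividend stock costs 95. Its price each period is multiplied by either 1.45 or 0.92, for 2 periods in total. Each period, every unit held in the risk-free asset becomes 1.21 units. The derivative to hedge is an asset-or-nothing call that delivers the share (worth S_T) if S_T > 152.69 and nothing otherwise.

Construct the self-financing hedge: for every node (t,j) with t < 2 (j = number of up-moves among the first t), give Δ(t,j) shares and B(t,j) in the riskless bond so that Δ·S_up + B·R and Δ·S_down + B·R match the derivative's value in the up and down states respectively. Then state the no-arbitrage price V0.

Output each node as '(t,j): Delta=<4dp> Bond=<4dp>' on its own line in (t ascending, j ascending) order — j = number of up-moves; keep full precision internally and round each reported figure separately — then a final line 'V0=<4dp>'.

The replicating-portfolio and risk-neutral prices coincide; use p* = (1.21−0.92)/(1.45−0.92) = 0.5472 for the latter.
Terminal values V(2,·): V(2,0)=0.0000, V(2,1)=0.0000, V(2,2)=199.7375
Node (1,0) S=87.4000: V=(p*·0.0000+(1−p*)·0.0000)/1.21=0.0000; Δ=(0.0000−0.0000)/(126.7300−80.4080)=0.0000; B=V−Δ·S=0.0000
Node (1,1) S=137.7500: V=(p*·199.7375+(1−p*)·0.0000)/1.21=90.3226; Δ=(199.7375−0.0000)/(199.7375−126.7300)=2.7358; B=V−Δ·S=-286.5406
Node (0,0) S=95.0000: V=(p*·90.3226+(1−p*)·0.0000)/1.21=40.8445; Δ=(90.3226−0.0000)/(137.7500−87.4000)=1.7939; B=V−Δ·S=-129.5755
Root portfolio cost Δ·95+B reproduces V0=40.8445.

(0,0): Delta=1.7939 Bond=-129.5755
(1,0): Delta=0.0000 Bond=0.0000
(1,1): Delta=2.7358 Bond=-286.5406
V0=40.8445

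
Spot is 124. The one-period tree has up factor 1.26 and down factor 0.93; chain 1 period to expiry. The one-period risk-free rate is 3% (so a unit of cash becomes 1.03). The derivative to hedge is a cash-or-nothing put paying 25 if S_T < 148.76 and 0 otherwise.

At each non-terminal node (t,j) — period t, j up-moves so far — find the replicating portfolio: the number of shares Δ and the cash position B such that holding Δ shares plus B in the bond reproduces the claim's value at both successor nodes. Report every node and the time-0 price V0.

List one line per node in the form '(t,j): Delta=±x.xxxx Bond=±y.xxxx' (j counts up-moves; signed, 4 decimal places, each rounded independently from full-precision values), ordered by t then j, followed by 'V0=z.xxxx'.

(0,0): Delta=-0.6109 Bond=92.6743
V0=16.9167

No-arbitrage ⇒ martingale measure with p* = (R−d)/(u−d) = 0.3030.
Terminal values V(1,·): V(1,0)=25.0000, V(1,1)=0.0000
(0,0): S=124.0000. Δ = (V_up−V_dn)/(S_up−S_dn) = (0.0000−25.0000)/(156.2400−115.3200) = -0.6109. V = [p*·0.0000 + (1−p*)·25.0000]/1.03 = 16.9167. B = V − Δ·S = 92.6743.
Self-financing check: at every node Δ·S+B equals the discounted successor values.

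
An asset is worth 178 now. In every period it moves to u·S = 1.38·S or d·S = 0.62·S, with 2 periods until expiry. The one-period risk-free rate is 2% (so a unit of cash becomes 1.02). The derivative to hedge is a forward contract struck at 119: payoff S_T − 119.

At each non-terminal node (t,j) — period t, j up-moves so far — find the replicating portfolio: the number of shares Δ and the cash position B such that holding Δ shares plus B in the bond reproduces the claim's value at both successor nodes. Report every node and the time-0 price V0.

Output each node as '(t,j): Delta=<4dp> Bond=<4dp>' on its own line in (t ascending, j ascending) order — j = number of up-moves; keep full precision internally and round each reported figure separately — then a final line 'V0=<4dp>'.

No-arbitrage ⇒ martingale measure with p* = (R−d)/(u−d) = 0.5263.
Payoff layer (t=2): V(2,0)=-50.5768, V(2,1)=33.2968, V(2,2)=219.9832
(1,0): S=110.3600. Δ = (V_up−V_dn)/(S_up−S_dn) = (33.2968−-50.5768)/(152.2968−68.4232) = 1.0000. V = [p*·33.2968 + (1−p*)·-50.5768]/1.02 = -6.3067. B = V − Δ·S = -116.6667.
(1,1): S=245.6400. Δ = (V_up−V_dn)/(S_up−S_dn) = (219.9832−33.2968)/(338.9832−152.2968) = 1.0000. V = [p*·219.9832 + (1−p*)·33.2968]/1.02 = 128.9733. B = V − Δ·S = -116.6667.
(0,0): S=178.0000. Δ = (V_up−V_dn)/(S_up−S_dn) = (128.9733−-6.3067)/(245.6400−110.3600) = 1.0000. V = [p*·128.9733 + (1−p*)·-6.3067]/1.02 = 63.6209. B = V − Δ·S = -114.3791.
Check: Δ(0,0)·S0 + B(0,0) = 63.6209 = V0.

(0,0): Delta=1.0000 Bond=-114.3791
(1,0): Delta=1.0000 Bond=-116.6667
(1,1): Delta=1.0000 Bond=-116.6667
V0=63.6209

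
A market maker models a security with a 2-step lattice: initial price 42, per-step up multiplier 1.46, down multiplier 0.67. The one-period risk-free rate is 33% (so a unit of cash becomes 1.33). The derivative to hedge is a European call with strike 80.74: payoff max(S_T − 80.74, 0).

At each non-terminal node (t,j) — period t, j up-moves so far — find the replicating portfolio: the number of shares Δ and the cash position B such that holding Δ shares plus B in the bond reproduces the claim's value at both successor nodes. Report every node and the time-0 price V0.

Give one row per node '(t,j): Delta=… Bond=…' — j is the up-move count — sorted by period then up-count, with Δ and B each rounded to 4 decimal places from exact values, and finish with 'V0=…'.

Risk-neutral probability p* = (R−d)/(u−d) = (1.33−0.67)/(1.46−0.67) = 0.8354.
At expiry t=2: V(2,0)=0.0000, V(2,1)=0.0000, V(2,2)=8.7872
  t=1,j=0: stock 28.1400 → up 41.0844 (V=0.0000), down 18.8538 (V=0.0000). Price 0.0000; hedge Δ=0.0000, bond B=0.0000.
  t=1,j=1: stock 61.3200 → up 89.5272 (V=8.7872), down 41.0844 (V=0.0000). Price 5.5197; hedge Δ=0.1814, bond B=-5.6033.
  t=0,j=0: stock 42.0000 → up 61.3200 (V=5.5197), down 28.1400 (V=0.0000). Price 3.4672; hedge Δ=0.1664, bond B=-3.5197.
Self-financing check: at every node Δ·S+B equals the discounted successor values.

(0,0): Delta=0.1664 Bond=-3.5197
(1,0): Delta=0.0000 Bond=0.0000
(1,1): Delta=0.1814 Bond=-5.6033
V0=3.4672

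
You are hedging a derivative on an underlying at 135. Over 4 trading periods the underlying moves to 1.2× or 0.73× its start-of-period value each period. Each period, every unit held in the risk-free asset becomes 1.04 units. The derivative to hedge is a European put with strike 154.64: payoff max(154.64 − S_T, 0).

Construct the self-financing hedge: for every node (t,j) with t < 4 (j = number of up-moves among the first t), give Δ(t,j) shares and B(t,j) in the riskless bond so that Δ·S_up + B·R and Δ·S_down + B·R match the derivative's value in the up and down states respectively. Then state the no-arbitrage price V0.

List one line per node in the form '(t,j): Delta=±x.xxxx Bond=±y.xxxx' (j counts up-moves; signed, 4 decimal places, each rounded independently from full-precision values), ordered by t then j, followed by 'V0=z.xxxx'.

(0,0): Delta=-0.4618 Bond=85.0230
(1,0): Delta=-0.8641 Bond=128.0709
(1,1): Delta=-0.3354 Bond=67.9609
(2,0): Delta=-1.0000 Bond=142.9734
(2,1): Delta=-0.8214 Bond=128.1462
(2,2): Delta=-0.1829 Bond=41.0190
(3,0): Delta=-1.0000 Bond=148.6923
(3,1): Delta=-1.0000 Bond=148.6923
(3,2): Delta=-0.7653 Bond=125.3132
(3,3): Delta=0.0000 Bond=0.0000
V0=22.6857

The replicating-portfolio and risk-neutral prices coincide; use p* = (1.04−0.73)/(1.2−0.73) = 0.6596 for the latter.
Terminal payoffs: V(4,0)=116.3024, V(4,1)=91.6192, V(4,2)=51.0442, V(4,3)=0.0000, V(4,4)=0.0000
  t=3,j=0: stock 52.5173 → up 63.0208 (V=91.6192), down 38.3376 (V=116.3024). Price 96.1750; hedge Δ=-1.0000, bond B=148.6923.
  t=3,j=1: stock 86.3298 → up 103.5958 (V=51.0442), down 63.0208 (V=91.6192). Price 62.3625; hedge Δ=-1.0000, bond B=148.6923.
  t=3,j=2: stock 141.9120 → up 170.2944 (V=0.0000), down 103.5958 (V=51.0442). Price 16.7084; hedge Δ=-0.7653, bond B=125.3132.
  t=3,j=3: stock 233.2800 → up 279.9360 (V=0.0000), down 170.2944 (V=0.0000). Price 0.0000; hedge Δ=0.0000, bond B=0.0000.
  t=2,j=0: stock 71.9415 → up 86.3298 (V=62.3625), down 52.5173 (V=96.1750). Price 71.0319; hedge Δ=-1.0000, bond B=142.9734.
  t=2,j=1: stock 118.2600 → up 141.9120 (V=16.7084), down 86.3298 (V=62.3625). Price 31.0098; hedge Δ=-0.8214, bond B=128.1462.
  t=2,j=2: stock 194.4000 → up 233.2800 (V=0.0000), down 141.9120 (V=16.7084). Price 5.4692; hedge Δ=-0.1829, bond B=41.0190.
  t=1,j=0: stock 98.5500 → up 118.2600 (V=31.0098), down 71.9415 (V=71.0319). Price 42.9177; hedge Δ=-0.8641, bond B=128.0709.
  t=1,j=1: stock 162.0000 → up 194.4000 (V=5.4692), down 118.2600 (V=31.0098). Price 13.6191; hedge Δ=-0.3354, bond B=67.9609.
  t=0,j=0: stock 135.0000 → up 162.0000 (V=13.6191), down 98.5500 (V=42.9177). Price 22.6857; hedge Δ=-0.4618, bond B=85.0230.
Check: Δ(0,0)·S0 + B(0,0) = 22.6857 = V0.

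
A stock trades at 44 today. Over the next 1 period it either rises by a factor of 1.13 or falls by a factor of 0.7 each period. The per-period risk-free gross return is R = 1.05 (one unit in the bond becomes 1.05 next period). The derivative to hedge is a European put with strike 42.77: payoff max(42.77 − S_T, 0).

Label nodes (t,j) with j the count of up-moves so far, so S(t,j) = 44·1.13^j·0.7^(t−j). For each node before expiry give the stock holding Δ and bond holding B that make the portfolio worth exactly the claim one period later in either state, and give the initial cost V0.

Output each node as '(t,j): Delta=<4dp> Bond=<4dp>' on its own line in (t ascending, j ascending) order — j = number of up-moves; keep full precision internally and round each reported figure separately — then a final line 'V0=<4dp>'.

Risk-neutral probability p* = (R−d)/(u−d) = (1.05−0.7)/(1.13−0.7) = 0.8140.
Terminal values V(1,·): V(1,0)=11.9700, V(1,1)=0.0000
(0,0): S=44.0000. Δ = (V_up−V_dn)/(S_up−S_dn) = (0.0000−11.9700)/(49.7200−30.8000) = -0.6327. V = [p*·0.0000 + (1−p*)·11.9700]/1.05 = 2.1209. B = V − Δ·S = 29.9581.
Check: Δ(0,0)·S0 + B(0,0) = 2.1209 = V0.

(0,0): Delta=-0.6327 Bond=29.9581
V0=2.1209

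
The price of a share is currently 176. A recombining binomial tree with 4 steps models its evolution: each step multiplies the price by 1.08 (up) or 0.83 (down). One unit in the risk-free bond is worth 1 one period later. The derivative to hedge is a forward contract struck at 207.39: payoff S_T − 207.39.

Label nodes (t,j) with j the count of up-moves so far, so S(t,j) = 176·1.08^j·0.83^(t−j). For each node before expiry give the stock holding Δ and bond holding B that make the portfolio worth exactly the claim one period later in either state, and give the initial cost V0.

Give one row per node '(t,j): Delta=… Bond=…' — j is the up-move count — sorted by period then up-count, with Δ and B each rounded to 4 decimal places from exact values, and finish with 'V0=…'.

The replicating-portfolio and risk-neutral prices coincide; use p* = (1−0.83)/(1.08−0.83) = 0.6800 for the latter.
Payoff layer (t=4): V(4,0)=-123.8634, V(4,1)=-98.7047, V(4,2)=-65.9682, V(4,3)=-23.3713, V(4,4)=32.0561
  t=3,j=0: stock 100.6345 → up 108.6853 (V=-98.7047), down 83.5266 (V=-123.8634). Price -106.7555; hedge Δ=1.0000, bond B=-207.3900.
  t=3,j=1: stock 130.9461 → up 141.4218 (V=-65.9682), down 108.6853 (V=-98.7047). Price -76.4439; hedge Δ=1.0000, bond B=-207.3900.
  t=3,j=2: stock 170.3877 → up 184.0187 (V=-23.3713), down 141.4218 (V=-65.9682). Price -37.0023; hedge Δ=1.0000, bond B=-207.3900.
  t=3,j=3: stock 221.7093 → up 239.4461 (V=32.0561), down 184.0187 (V=-23.3713). Price 14.3193; hedge Δ=1.0000, bond B=-207.3900.
  t=2,j=0: stock 121.2464 → up 130.9461 (V=-76.4439), down 100.6345 (V=-106.7555). Price -86.1436; hedge Δ=1.0000, bond B=-207.3900.
  t=2,j=1: stock 157.7664 → up 170.3877 (V=-37.0023), down 130.9461 (V=-76.4439). Price -49.6236; hedge Δ=1.0000, bond B=-207.3900.
  t=2,j=2: stock 205.2864 → up 221.7093 (V=14.3193), down 170.3877 (V=-37.0023). Price -2.1036; hedge Δ=1.0000, bond B=-207.3900.
  t=1,j=0: stock 146.0800 → up 157.7664 (V=-49.6236), down 121.2464 (V=-86.1436). Price -61.3100; hedge Δ=1.0000, bond B=-207.3900.
  t=1,j=1: stock 190.0800 → up 205.2864 (V=-2.1036), down 157.7664 (V=-49.6236). Price -17.3100; hedge Δ=1.0000, bond B=-207.3900.
  t=0,j=0: stock 176.0000 → up 190.0800 (V=-17.3100), down 146.0800 (V=-61.3100). Price -31.3900; hedge Δ=1.0000, bond B=-207.3900.
Self-financing check: at every node Δ·S+B equals the discounted successor values.

(0,0): Delta=1.0000 Bond=-207.3900
(1,0): Delta=1.0000 Bond=-207.3900
(1,1): Delta=1.0000 Bond=-207.3900
(2,0): Delta=1.0000 Bond=-207.3900
(2,1): Delta=1.0000 Bond=-207.3900
(2,2): Delta=1.0000 Bond=-207.3900
(3,0): Delta=1.0000 Bond=-207.3900
(3,1): Delta=1.0000 Bond=-207.3900
(3,2): Delta=1.0000 Bond=-207.3900
(3,3): Delta=1.0000 Bond=-207.3900
V0=-31.3900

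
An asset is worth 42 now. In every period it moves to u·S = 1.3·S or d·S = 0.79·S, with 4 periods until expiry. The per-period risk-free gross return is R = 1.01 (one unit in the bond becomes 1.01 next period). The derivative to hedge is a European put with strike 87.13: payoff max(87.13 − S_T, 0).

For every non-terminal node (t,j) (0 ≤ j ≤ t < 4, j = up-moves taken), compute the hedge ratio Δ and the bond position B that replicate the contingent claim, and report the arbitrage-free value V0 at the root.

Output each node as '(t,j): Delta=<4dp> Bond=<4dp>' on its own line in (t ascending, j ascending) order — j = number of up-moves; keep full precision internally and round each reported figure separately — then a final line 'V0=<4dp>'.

No-arbitrage ⇒ martingale measure with p* = (R−d)/(u−d) = 0.4314.
Terminal values V(4,·): V(4,0)=70.7710, V(4,1)=60.2101, V(4,2)=42.8314, V(4,3)=14.2335, V(4,4)=0.0000
Node (3,0) S=20.7076: V=(p*·60.2101+(1−p*)·70.7710)/1.01=65.5597; Δ=(60.2101−70.7710)/(26.9199−16.3590)=-1.0000; B=V−Δ·S=86.2673
Node (3,1) S=34.0759: V=(p*·42.8314+(1−p*)·60.2101)/1.01=52.1915; Δ=(42.8314−60.2101)/(44.2986−26.9199)=-1.0000; B=V−Δ·S=86.2673
Node (3,2) S=56.0742: V=(p*·14.2335+(1−p*)·42.8314)/1.01=30.1931; Δ=(14.2335−42.8314)/(72.8965−44.2986)=-1.0000; B=V−Δ·S=86.2673
Node (3,3) S=92.2740: V=(p*·0.0000+(1−p*)·14.2335)/1.01=8.0134; Δ=(0.0000−14.2335)/(119.9562−72.8965)=-0.3025; B=V−Δ·S=35.9223
Node (2,0) S=26.2122: V=(p*·52.1915+(1−p*)·65.5597)/1.01=59.2010; Δ=(52.1915−65.5597)/(34.0759−20.7076)=-1.0000; B=V−Δ·S=85.4132
Node (2,1) S=43.1340: V=(p*·30.1931+(1−p*)·52.1915)/1.01=42.2792; Δ=(30.1931−52.1915)/(56.0742−34.0759)=-1.0000; B=V−Δ·S=85.4132
Node (2,2) S=70.9800: V=(p*·8.0134+(1−p*)·30.1931)/1.01=20.4212; Δ=(8.0134−30.1931)/(92.2740−56.0742)=-0.6127; B=V−Δ·S=63.9108
Node (1,0) S=33.1800: V=(p*·42.2792+(1−p*)·59.2010)/1.01=51.3875; Δ=(42.2792−59.2010)/(43.1340−26.2122)=-1.0000; B=V−Δ·S=84.5675
Node (1,1) S=54.6000: V=(p*·20.4212+(1−p*)·42.2792)/1.01=32.5250; Δ=(20.4212−42.2792)/(70.9800−43.1340)=-0.7850; B=V−Δ·S=75.3838
Node (0,0) S=42.0000: V=(p*·32.5250+(1−p*)·51.3875)/1.01=42.8225; Δ=(32.5250−51.3875)/(54.6000−33.1800)=-0.8806; B=V−Δ·S=79.8078
Self-financing check: at every node Δ·S+B equals the discounted successor values.

(0,0): Delta=-0.8806 Bond=79.8078
(1,0): Delta=-1.0000 Bond=84.5675
(1,1): Delta=-0.7850 Bond=75.3838
(2,0): Delta=-1.0000 Bond=85.4132
(2,1): Delta=-1.0000 Bond=85.4132
(2,2): Delta=-0.6127 Bond=63.9108
(3,0): Delta=-1.0000 Bond=86.2673
(3,1): Delta=-1.0000 Bond=86.2673
(3,2): Delta=-1.0000 Bond=86.2673
(3,3): Delta=-0.3025 Bond=35.9223
V0=42.8225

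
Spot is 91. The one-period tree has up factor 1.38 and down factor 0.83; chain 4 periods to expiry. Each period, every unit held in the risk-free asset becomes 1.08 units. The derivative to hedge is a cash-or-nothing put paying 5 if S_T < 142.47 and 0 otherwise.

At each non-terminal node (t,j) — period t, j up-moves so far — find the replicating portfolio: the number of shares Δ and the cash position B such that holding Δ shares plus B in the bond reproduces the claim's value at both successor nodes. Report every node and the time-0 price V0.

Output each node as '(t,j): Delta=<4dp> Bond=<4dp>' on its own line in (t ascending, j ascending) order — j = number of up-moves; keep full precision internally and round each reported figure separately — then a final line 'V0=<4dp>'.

Risk-neutral probability p* = (R−d)/(u−d) = (1.08−0.83)/(1.38−0.83) = 0.4545.
Terminal payoffs: V(4,0)=5.0000, V(4,1)=5.0000, V(4,2)=5.0000, V(4,3)=0.0000, V(4,4)=0.0000
  t=3,j=0: stock 52.0326 → up 71.8050 (V=5.0000), down 43.1871 (V=5.0000). Price 4.6296; hedge Δ=0.0000, bond B=4.6296.
  t=3,j=1: stock 86.5121 → up 119.3866 (V=5.0000), down 71.8050 (V=5.0000). Price 4.6296; hedge Δ=0.0000, bond B=4.6296.
  t=3,j=2: stock 143.8393 → up 198.4983 (V=0.0000), down 119.3866 (V=5.0000). Price 2.5253; hedge Δ=-0.0632, bond B=11.6162.
  t=3,j=3: stock 239.1546 → up 330.0333 (V=0.0000), down 198.4983 (V=0.0000). Price 0.0000; hedge Δ=0.0000, bond B=0.0000.
  t=2,j=0: stock 62.6899 → up 86.5121 (V=4.6296), down 52.0326 (V=4.6296). Price 4.2867; hedge Δ=0.0000, bond B=4.2867.
  t=2,j=1: stock 104.2314 → up 143.8393 (V=2.5253), down 86.5121 (V=4.6296). Price 3.4010; hedge Δ=-0.0367, bond B=7.2272.
  t=2,j=2: stock 173.3004 → up 239.1546 (V=0.0000), down 143.8393 (V=2.5253). Price 1.2754; hedge Δ=-0.0265, bond B=5.8667.
  t=1,j=0: stock 75.5300 → up 104.2314 (V=3.4010), down 62.6899 (V=4.2867). Price 3.5964; hedge Δ=-0.0213, bond B=5.2067.
  t=1,j=1: stock 125.5800 → up 173.3004 (V=1.2754), down 104.2314 (V=3.4010). Price 2.2545; hedge Δ=-0.0308, bond B=6.1192.
  t=0,j=0: stock 91.0000 → up 125.5800 (V=2.2545), down 75.5300 (V=3.5964). Price 2.7652; hedge Δ=-0.0268, bond B=5.2051.
Self-financing check: at every node Δ·S+B equals the discounted successor values.

(0,0): Delta=-0.0268 Bond=5.2051
(1,0): Delta=-0.0213 Bond=5.2067
(1,1): Delta=-0.0308 Bond=6.1192
(2,0): Delta=0.0000 Bond=4.2867
(2,1): Delta=-0.0367 Bond=7.2272
(2,2): Delta=-0.0265 Bond=5.8667
(3,0): Delta=0.0000 Bond=4.6296
(3,1): Delta=0.0000 Bond=4.6296
(3,2): Delta=-0.0632 Bond=11.6162
(3,3): Delta=0.0000 Bond=0.0000
V0=2.7652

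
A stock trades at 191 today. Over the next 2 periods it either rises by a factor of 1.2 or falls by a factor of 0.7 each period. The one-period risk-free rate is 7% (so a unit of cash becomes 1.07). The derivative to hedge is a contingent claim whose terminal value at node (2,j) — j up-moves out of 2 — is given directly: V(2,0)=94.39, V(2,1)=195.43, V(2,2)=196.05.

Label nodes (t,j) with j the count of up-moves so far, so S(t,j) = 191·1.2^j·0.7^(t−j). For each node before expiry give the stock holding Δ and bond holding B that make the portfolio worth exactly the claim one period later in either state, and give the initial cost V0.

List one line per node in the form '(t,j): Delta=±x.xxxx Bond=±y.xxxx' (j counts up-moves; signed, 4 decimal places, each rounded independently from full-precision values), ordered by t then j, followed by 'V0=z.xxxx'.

Since d<R<u, set p* = (R−d)/(u−d) = 0.7400; price each node as the discounted p*-expectation of its children.
Terminal payoffs: V(2,0)=94.3900, V(2,1)=195.4300, V(2,2)=196.0500
  t=1,j=0: stock 133.7000 → up 160.4400 (V=195.4300), down 93.5900 (V=94.3900). Price 158.0931; hedge Δ=1.5114, bond B=-43.9869.
  t=1,j=1: stock 229.2000 → up 275.0400 (V=196.0500), down 160.4400 (V=195.4300). Price 183.0736; hedge Δ=0.0054, bond B=181.8336.
  t=0,j=0: stock 191.0000 → up 229.2000 (V=183.0736), down 133.7000 (V=158.0931). Price 165.0268; hedge Δ=0.2616, bond B=115.0657.
The time-0 hedge costs 165.0268, which is the no-arbitrage price.

(0,0): Delta=0.2616 Bond=115.0657
(1,0): Delta=1.5114 Bond=-43.9869
(1,1): Delta=0.0054 Bond=181.8336
V0=165.0268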